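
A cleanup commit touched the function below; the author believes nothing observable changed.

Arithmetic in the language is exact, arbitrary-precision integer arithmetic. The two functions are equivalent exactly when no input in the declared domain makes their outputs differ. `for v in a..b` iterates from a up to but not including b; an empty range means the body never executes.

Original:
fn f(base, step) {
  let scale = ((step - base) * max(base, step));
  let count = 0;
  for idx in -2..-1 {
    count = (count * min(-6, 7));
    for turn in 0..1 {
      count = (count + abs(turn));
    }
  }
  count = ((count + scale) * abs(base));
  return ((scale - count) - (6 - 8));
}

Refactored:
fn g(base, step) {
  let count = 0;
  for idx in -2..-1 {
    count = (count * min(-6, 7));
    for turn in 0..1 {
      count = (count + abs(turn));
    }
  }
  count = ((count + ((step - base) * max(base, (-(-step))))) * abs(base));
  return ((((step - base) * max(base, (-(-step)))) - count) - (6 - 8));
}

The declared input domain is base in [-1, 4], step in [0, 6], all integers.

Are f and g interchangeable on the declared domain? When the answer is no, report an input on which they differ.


Side by side, the visible changes include: statement counts differ, and arithmetic usage differs, and min/max/abs usage differs, and local variable names differ.
Tracing base=-1, step=5: f: scale=30, then count=0, then (idx=-2), then count=0, then (turn=0), then count=0, then count=30, then returns 2 | g: count=0, then (idx=-2), then count=0, then (turn=0), then count=0, then count=30, then returns 2 — matching result 2.
An exhaustive pass over the 42 declared inputs shows identical outputs.
verdict: equivalent


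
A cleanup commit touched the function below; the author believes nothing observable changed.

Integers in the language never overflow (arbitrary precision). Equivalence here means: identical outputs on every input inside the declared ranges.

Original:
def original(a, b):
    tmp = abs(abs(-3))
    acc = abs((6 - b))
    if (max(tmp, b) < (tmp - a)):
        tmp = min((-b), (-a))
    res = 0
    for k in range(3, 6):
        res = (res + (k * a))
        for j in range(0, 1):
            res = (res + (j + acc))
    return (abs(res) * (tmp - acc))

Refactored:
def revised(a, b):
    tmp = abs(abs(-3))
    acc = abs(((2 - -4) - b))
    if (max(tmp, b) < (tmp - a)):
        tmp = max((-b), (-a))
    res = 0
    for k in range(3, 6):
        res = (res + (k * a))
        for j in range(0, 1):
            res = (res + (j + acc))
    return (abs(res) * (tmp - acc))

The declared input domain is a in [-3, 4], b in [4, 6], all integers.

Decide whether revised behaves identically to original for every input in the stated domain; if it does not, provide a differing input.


a=-3, b=4 yields -180 from original but 30 from revised.
verdict: not equivalent; witness: a=-3, b=4


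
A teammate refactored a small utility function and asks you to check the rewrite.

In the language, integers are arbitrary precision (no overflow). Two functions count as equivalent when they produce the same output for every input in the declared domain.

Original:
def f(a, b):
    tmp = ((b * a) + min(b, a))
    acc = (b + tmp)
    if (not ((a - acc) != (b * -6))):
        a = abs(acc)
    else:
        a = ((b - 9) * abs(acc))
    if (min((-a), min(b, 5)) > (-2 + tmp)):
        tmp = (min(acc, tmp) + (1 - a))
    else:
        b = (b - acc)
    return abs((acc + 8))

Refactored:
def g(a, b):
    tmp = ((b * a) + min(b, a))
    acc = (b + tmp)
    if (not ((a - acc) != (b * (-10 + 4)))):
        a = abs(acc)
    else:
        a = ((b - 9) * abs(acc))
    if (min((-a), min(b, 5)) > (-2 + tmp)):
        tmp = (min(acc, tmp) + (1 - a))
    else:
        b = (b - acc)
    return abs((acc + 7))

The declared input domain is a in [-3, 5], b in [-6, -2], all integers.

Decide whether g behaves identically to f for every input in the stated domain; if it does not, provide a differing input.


Not equivalent: a=-3, b=-6 separates them (14 vs 13).
f: tmp becomes 12; next acc becomes 6; next (not ((a - acc) != (b * -6))) evaluates to false; next a becomes -90; next (min((-a), min(b, 5)) > (-2 + tmp)) evaluates to false; next b becomes -12; next final value 14
g: tmp becomes 12; next acc becomes 6; next (not ((a - acc) != (b * (-10 + 4)))) evaluates to false; next a becomes -90; next (min((-a), min(b, 5)) > (-2 + tmp)) evaluates to false; next b becomes -12; next final value 13
verdict: not equivalent; witness: a=-3, b=-6


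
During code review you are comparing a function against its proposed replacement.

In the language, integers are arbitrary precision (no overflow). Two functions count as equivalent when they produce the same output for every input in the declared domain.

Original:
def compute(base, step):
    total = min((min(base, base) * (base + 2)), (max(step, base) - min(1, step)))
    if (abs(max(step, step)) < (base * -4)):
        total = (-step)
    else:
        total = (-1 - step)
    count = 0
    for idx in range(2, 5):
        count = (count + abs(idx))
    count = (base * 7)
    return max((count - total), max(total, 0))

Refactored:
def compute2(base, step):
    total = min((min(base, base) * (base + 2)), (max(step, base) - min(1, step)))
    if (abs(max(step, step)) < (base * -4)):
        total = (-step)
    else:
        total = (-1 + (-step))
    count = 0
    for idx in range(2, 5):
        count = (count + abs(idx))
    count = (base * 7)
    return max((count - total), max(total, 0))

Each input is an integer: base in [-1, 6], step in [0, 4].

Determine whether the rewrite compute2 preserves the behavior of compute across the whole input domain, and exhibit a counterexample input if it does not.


Reading the diff, among the changes: arithmetic usage differs.
One worked example (base=3, step=3) — compute: total = 2; (abs(max(step, step)) < (base * -4)) -> false; total = -4; count = 0; [idx=2]; count = 2; [idx=3]; count = 5; [idx=4]; count = 9; count = 21; return 25; compute2: total = 2; (abs(max(step, step)) < (base * -4)) -> false; total = -4; count = 0; [idx=2]; count = 2; [idx=3]; count = 5; [idx=4]; count = 9; count = 21; return 25; agreement on 25.
An exhaustive pass over the 40 declared inputs shows identical outputs.
verdict: equivalent


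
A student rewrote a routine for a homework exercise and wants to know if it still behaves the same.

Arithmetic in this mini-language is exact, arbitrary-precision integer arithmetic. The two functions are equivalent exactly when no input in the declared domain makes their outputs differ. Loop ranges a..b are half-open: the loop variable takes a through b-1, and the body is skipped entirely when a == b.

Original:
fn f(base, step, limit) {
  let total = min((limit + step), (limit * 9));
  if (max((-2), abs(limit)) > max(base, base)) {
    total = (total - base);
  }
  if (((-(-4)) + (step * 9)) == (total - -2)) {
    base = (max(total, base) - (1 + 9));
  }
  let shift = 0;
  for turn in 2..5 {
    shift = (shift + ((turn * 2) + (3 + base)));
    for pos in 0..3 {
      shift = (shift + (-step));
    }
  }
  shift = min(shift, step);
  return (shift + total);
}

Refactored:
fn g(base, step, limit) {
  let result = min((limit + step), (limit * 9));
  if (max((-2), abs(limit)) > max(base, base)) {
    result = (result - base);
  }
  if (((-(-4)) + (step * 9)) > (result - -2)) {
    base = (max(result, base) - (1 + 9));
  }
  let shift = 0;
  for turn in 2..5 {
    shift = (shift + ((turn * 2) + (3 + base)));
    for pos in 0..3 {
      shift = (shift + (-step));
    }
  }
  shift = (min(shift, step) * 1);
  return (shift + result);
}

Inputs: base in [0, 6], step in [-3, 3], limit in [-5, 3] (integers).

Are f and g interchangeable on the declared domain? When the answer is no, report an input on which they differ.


Consider the input base=0, step=0, limit=-5.
f: total = -45; (max((-2), abs(limit)) > max(base, base)) -> true; total = -45; (((-(-4)) + (step * 9)) == (total - -2)) -> false; shift = 0; [turn=2]; shift = 7; [pos=0]; shift = 7; [pos=1]; shift = 7; [pos=2]; shift = 7; [turn=3]; shift = 16; [pos=0]; shift = 16; [pos=1]; shift = 16; [pos=2]; shift = 16; [turn=4]; shift = 27; [pos=0]; shift = 27; [pos=1]; shift = 27; [pos=2]; shift = 27; shift = 0; return -45
g: result = -45; (max((-2), abs(limit)) > max(base, base)) -> true; result = -45; (((-(-4)) + (step * 9)) > (result - -2)) -> true; base = -10; shift = 0; [turn=2]; shift = -3; [pos=0]; shift = -3; [pos=1]; shift = -3; [pos=2]; shift = -3; [turn=3]; shift = -4; [pos=0]; shift = -4; [pos=1]; shift = -4; [pos=2]; shift = -4; [turn=4]; shift = -3; [pos=0]; shift = -3; [pos=1]; shift = -3; [pos=2]; shift = -3; shift = -3; return -48
-45 against -48: the behavior changed.
verdict: not equivalent; witness: base=0, step=0, limit=-5


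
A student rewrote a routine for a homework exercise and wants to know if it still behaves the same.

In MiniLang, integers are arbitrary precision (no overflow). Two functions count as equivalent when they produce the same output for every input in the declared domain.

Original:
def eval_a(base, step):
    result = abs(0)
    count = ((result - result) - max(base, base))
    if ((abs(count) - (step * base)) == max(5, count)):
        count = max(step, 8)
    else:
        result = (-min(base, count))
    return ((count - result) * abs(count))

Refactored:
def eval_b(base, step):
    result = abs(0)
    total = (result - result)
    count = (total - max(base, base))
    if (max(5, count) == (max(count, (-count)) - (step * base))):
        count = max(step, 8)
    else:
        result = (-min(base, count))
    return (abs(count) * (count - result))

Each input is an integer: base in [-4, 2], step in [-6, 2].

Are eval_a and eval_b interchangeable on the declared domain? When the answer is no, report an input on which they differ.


This is a faithful refactor — min/max/abs usage differs; statement counts differ; local variable names differ, but the computed results match everywhere.
As a probe, take base=-2, step=1: eval_a runs result = 0; count = 2; ((abs(count) - (step * base)) == max(5, count)) -> false; result = 2; return 0; eval_b runs result = 0; total = 0; count = 2; (max(5, count) == (max(count, (-count)) - (step * base))) -> false; result = 2; return 0; both end at 0.
An exhaustive pass over the 63 declared inputs shows identical outputs.
verdict: equivalent


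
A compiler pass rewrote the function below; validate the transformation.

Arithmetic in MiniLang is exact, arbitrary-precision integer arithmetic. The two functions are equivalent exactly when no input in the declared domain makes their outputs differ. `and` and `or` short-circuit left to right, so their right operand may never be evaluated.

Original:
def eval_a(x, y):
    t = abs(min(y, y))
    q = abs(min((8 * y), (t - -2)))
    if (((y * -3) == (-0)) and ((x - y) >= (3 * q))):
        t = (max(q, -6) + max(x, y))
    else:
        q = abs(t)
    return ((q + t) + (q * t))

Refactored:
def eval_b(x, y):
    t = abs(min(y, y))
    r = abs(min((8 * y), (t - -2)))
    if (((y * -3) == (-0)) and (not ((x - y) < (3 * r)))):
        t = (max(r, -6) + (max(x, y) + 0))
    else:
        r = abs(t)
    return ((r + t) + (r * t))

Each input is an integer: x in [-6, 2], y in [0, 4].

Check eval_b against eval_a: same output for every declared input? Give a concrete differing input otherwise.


Differences: boolean connective usage differs; and comparison usage differs; and arithmetic usage differs; and local variable names differ; and constant usage differs — yet all 45 inputs agree.
verdict: equivalent


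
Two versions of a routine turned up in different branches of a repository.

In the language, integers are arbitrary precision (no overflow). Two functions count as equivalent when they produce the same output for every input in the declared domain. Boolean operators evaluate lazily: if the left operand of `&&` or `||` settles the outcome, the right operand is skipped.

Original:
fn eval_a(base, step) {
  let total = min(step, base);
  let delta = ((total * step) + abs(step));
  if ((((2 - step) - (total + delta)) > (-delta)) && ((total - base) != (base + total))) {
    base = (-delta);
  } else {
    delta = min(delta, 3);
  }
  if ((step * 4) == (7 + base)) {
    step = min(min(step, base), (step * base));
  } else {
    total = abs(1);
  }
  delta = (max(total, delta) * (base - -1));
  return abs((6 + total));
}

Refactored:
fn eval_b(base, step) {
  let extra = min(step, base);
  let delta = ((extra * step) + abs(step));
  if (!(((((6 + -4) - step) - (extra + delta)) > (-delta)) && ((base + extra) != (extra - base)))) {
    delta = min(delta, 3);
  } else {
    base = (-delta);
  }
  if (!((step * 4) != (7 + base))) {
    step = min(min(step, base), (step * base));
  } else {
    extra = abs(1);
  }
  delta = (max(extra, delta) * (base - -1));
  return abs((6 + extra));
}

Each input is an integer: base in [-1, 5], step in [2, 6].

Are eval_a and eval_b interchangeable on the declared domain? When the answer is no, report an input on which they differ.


The two are interchangeable: comparison usage differs; also boolean connective usage differs; also arithmetic usage differs; also constant usage differs; also local variable names differ, and every declared input agrees.
One worked example (base=2, step=3) — eval_a: total = 2; delta = 9; ((((2 - step) - (total + delta)) > (-delta)) && ((total - base) != (base + total))) -> false; delta = 3; ((step * 4) == (7 + base)) -> false; total = 1; delta = 9; return 7; eval_b: extra = 2; delta = 9; (!(((((6 + -4) - step) - (extra + delta)) > (-delta)) && ((base + extra) != (extra - base)))) -> true; delta = 3; (!((step * 4) != (7 + base))) -> false; extra = 1; delta = 9; return 7; agreement on 7.
Sweeping the whole domain (35 inputs) finds no disagreement.
verdict: equivalent


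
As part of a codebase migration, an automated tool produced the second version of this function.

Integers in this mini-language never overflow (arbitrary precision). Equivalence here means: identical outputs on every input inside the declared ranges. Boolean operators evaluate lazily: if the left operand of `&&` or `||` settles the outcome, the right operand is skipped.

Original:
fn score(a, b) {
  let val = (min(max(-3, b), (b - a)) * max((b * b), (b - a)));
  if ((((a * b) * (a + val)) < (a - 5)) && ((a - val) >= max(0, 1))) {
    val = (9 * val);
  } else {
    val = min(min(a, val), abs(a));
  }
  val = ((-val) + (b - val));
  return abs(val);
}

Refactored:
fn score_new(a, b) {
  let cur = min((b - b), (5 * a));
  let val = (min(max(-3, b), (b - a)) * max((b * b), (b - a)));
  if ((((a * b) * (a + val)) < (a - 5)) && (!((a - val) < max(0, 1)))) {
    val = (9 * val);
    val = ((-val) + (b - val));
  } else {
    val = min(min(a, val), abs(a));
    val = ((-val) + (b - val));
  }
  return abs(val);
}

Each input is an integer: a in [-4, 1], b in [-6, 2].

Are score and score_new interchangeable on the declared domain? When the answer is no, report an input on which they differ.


Equivalent — the differences include min/max/abs usage differs; local variable names differ; comparison usage differs; boolean connective usage differs; constant usage differs; arithmetic usage differs; statement counts differ, yet no declared input distinguishes the two.
As a probe, take a=1, b=-2: score runs val := -12 | ((((a * b) * (a + val)) < (a - 5)) && ((a - val) >= max(0, 1))): false | val := -12 | val := 22 | result 22; score_new runs cur := 0 | val := -12 | ((((a * b) * (a + val)) < (a - 5)) && (!((a - val) < max(0, 1)))): false | val := -12 | val := 22 | result 22; both end at 22.
Checked all 54 inputs in the declared domain: the outputs agree on every one.
verdict: equivalent


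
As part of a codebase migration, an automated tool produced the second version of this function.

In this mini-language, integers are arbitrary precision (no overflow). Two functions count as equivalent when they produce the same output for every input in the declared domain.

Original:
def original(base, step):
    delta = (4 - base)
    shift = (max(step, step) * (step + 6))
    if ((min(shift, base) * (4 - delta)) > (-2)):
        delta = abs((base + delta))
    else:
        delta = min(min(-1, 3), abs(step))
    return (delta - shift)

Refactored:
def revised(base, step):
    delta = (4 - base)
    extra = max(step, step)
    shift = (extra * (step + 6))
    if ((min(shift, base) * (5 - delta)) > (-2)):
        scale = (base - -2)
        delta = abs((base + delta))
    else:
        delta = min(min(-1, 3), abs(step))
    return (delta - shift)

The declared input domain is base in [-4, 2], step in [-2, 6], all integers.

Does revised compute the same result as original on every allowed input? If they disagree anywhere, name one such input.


Take base=0, step=-2.
original: delta=4, then shift=-8, then ((min(shift, base) * (4 - delta)) > (-2)) is true, then delta=4, then returns 12
revised: delta=4, then extra=-2, then shift=-8, then ((min(shift, base) * (5 - delta)) > (-2)) is false, then delta=-1, then returns 7
12 and 7 differ, so these are not the same function on this domain.
verdict: not equivalent; witness: base=0, step=-2


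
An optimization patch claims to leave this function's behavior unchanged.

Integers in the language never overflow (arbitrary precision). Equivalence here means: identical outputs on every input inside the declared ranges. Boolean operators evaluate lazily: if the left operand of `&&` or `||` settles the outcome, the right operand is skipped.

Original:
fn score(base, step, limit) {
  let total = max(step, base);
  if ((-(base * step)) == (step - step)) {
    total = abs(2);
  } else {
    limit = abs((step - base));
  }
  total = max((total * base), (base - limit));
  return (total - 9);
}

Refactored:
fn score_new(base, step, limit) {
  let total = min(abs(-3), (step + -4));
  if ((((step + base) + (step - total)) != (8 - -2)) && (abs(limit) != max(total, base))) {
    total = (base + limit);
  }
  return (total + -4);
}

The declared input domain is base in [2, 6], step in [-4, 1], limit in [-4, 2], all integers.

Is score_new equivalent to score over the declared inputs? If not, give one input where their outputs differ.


Try base=2, step=-4, limit=-4.
score: total := 2 | ((-(base * step)) == (step - step)): false | limit := 6 | total := 4 | result -5
score_new: total := -8 | ((((step + base) + (step - total)) != (8 - -2)) && (abs(limit) != max(total, base))): true | total := -2 | result -6
-5 vs -6 — the two versions disagree here.
verdict: not equivalent; witness: base=2, step=-4, limit=-4


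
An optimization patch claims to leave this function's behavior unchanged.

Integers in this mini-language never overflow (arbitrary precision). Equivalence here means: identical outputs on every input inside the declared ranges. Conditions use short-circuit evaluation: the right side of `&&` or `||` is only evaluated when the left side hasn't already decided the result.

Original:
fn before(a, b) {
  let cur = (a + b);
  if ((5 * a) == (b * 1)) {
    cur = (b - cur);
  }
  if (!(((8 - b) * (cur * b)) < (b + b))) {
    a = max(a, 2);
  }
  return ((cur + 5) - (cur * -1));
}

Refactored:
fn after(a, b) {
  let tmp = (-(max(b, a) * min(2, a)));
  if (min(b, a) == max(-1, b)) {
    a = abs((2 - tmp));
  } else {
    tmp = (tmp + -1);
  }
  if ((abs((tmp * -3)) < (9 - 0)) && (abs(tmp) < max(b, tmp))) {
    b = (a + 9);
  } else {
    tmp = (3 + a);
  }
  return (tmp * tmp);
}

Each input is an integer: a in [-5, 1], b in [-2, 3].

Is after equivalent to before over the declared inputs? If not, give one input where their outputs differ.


There is a counterexample at a=-5, b=-2: -9 on one side, 4 on the other.
before: cur := -7 | ((5 * a) == (b * 1)): false | (!(((8 - b) * (cur * b)) < (b + b))): true | a := 2 | result -9
after: tmp := -10 | (min(b, a) == max(-1, b)): false | tmp := -11 | ((abs((tmp * -3)) < (9 - 0)) && (abs(tmp) < max(b, tmp))): false | tmp := -2 | result 4
verdict: not equivalent; witness: a=-5, b=-2


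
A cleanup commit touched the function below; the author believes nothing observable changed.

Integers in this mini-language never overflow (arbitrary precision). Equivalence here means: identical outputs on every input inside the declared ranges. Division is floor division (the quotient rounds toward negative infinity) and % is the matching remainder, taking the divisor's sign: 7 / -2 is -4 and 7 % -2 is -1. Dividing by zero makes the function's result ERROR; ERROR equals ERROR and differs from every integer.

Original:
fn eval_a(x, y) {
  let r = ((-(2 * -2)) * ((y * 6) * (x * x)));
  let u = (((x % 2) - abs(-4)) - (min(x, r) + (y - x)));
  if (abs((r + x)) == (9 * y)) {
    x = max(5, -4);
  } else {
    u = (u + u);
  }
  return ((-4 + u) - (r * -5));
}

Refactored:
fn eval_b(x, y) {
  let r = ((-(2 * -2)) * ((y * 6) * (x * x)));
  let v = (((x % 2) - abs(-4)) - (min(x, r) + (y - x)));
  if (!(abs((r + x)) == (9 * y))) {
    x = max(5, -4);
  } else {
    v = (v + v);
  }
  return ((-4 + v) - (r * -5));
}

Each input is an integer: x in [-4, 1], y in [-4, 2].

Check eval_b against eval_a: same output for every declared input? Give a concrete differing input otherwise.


There is a counterexample at x=-4, y=-4: -4620 on one side, -6152 on the other.
eval_a: r becomes -1536; next u becomes 1532; next (abs((r + x)) == (9 * y)) evaluates to false; next u becomes 3064; next final value -4620
eval_b: r becomes -1536; next v becomes 1532; next (!(abs((r + x)) == (9 * y))) evaluates to true; next x becomes 5; next final value -6152
verdict: not equivalent; witness: x=-4, y=-4


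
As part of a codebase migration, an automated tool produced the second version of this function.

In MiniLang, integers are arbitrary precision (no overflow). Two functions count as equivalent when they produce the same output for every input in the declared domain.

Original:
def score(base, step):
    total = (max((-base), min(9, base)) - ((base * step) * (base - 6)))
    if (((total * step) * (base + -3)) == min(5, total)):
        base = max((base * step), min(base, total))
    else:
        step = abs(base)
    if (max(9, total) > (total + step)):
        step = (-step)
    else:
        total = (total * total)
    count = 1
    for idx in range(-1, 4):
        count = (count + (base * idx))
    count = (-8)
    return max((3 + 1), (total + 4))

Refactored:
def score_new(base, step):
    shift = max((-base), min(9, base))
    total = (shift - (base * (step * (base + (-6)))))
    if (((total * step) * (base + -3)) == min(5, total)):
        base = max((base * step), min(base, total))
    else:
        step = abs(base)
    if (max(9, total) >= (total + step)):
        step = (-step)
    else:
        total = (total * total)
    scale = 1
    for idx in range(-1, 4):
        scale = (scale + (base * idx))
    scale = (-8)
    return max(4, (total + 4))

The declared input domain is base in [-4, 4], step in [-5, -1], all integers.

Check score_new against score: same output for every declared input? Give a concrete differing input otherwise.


The rewrite breaks on base=-1, step=-1, where the results are 68 and 12.
score: total := 8 | (((total * step) * (base + -3)) == min(5, total)): false | step := 1 | (max(9, total) > (total + step)): false | total := 64 | count := 1 | iter idx=-1: | count := 2 | iter idx=0: | count := 2 | iter idx=1: | count := 1 | iter idx=2: | count := -1 | iter idx=3: | count := -4 | count := -8 | result 68
score_new: shift := 1 | total := 8 | (((total * step) * (base + -3)) == min(5, total)): false | step := 1 | (max(9, total) >= (total + step)): true | step := -1 | scale := 1 | iter idx=-1: | scale := 2 | iter idx=0: | scale := 2 | iter idx=1: | scale := 1 | iter idx=2: | scale := -1 | iter idx=3: | scale := -4 | scale := -8 | result 12
verdict: not equivalent; witness: base=-1, step=-1


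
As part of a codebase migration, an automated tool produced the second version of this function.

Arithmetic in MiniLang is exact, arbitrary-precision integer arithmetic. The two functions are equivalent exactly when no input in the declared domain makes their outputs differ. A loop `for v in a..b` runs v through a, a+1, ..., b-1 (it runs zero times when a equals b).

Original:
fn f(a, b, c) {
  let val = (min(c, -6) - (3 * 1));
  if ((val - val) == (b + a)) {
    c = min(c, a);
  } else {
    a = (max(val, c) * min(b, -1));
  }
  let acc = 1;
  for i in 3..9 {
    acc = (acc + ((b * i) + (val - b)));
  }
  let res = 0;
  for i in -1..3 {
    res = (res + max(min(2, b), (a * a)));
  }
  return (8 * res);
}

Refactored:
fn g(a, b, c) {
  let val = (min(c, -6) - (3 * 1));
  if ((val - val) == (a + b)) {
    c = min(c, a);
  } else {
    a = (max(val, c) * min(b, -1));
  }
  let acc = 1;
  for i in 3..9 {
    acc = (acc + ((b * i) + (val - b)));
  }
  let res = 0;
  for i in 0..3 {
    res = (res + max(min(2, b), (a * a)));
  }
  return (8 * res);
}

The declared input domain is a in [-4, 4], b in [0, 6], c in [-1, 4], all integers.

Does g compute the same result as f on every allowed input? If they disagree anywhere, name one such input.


Evaluate both at a=-4, b=0, c=-1.
f: val := -9 | ((val - val) == (b + a)): false | a := 1 | acc := 1 | iter i=3: | acc := -8 | iter i=4: | acc := -17 | iter i=5: | acc := -26 | iter i=6: | acc := -35 | iter i=7: | acc := -44 | iter i=8: | acc := -53 | res := 0 | iter i=-1: | res := 1 | iter i=0: | res := 2 | iter i=1: | res := 3 | iter i=2: | res := 4 | result 32
g: val := -9 | ((val - val) == (a + b)): false | a := 1 | acc := 1 | iter i=3: | acc := -8 | iter i=4: | acc := -17 | iter i=5: | acc := -26 | iter i=6: | acc := -35 | iter i=7: | acc := -44 | iter i=8: | acc := -53 | res := 0 | iter i=0: | res := 1 | iter i=1: | res := 2 | iter i=2: | res := 3 | result 24
32 against 24: the behavior changed.
verdict: not equivalent; witness: a=-4, b=0, c=-1


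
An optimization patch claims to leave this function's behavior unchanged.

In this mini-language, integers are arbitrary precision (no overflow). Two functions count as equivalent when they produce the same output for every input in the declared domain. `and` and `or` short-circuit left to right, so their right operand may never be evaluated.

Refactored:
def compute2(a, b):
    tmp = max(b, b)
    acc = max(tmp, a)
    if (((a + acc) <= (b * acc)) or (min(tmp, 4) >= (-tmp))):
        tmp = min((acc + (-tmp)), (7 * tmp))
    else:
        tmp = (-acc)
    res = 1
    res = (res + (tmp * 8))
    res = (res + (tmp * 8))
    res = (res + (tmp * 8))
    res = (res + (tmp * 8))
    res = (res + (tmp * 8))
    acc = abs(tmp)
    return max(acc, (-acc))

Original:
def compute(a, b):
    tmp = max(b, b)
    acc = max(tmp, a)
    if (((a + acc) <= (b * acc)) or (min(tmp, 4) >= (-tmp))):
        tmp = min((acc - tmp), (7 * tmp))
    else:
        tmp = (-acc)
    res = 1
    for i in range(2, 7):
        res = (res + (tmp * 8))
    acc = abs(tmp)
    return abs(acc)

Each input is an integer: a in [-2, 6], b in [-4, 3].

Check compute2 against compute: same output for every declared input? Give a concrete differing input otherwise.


The two are interchangeable: min/max/abs usage differs; also loop structure differs; also local variable names differ; also constant usage differs; also statement counts differ; also arithmetic usage differs, and every declared input agrees.
Spot check at a=4, b=-2 — compute: tmp becomes -2; next acc becomes 4; next (((a + acc) <= (b * acc)) or (min(tmp, 4) >= (-tmp))) evaluates to false; next tmp becomes -4; next res becomes 1; next at i=2:; next res becomes -31; next at i=3:; next res becomes -63; next at i=4:; next res becomes -95; next at i=5:; next res becomes -127; next at i=6:; next res becomes -159; next acc becomes 4; next final value 4. compute2: tmp becomes -2; next acc becomes 4; next (((a + acc) <= (b * acc)) or (min(tmp, 4) >= (-tmp))) evaluates to false; next tmp becomes -4; next res becomes 1; next res becomes -31; next res becomes -63; next res becomes -95; next res becomes -127; next res becomes -159; next acc becomes 4; next final value 4. Both give 4.
An exhaustive pass over the 72 declared inputs shows identical outputs.
verdict: equivalent


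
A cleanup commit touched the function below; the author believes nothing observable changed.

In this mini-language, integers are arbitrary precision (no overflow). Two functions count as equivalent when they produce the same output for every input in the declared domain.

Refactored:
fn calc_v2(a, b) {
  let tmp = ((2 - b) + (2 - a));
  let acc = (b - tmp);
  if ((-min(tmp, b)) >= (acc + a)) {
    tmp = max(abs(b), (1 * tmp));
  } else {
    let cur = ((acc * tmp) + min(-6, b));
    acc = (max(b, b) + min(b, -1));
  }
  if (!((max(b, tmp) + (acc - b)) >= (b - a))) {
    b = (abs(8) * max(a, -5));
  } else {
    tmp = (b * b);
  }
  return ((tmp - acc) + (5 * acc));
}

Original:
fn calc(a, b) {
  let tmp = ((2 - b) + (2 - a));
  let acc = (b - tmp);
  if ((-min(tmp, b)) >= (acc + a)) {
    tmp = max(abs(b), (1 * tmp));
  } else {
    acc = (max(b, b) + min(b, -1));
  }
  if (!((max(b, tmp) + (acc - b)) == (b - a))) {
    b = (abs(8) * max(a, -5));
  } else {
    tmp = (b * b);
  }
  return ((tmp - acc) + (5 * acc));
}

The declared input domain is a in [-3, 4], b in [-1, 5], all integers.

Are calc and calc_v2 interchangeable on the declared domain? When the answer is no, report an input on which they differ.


Run the pair on a=0, b=-1.
calc: tmp := 5 | acc := -6 | ((-min(tmp, b)) >= (acc + a)): true | tmp := 5 | (!((max(b, tmp) + (acc - b)) == (b - a))): true | b := 0 | result -19
calc_v2: tmp := 5 | acc := -6 | ((-min(tmp, b)) >= (acc + a)): true | tmp := 5 | (!((max(b, tmp) + (acc - b)) >= (b - a))): false | tmp := 1 | result -23
-19 vs -23 — the two versions disagree here.
verdict: not equivalent; witness: a=0, b=-1


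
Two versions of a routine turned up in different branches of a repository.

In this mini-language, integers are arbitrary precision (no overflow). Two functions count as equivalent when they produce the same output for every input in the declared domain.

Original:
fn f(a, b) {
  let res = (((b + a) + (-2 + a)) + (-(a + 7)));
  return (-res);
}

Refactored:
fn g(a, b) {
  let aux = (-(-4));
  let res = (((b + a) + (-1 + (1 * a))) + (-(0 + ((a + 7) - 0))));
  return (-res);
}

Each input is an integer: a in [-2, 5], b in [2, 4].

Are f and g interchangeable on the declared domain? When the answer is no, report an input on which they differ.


These are not equivalent — on a=-2, b=2 the outputs split (9 vs 8).
f: res := -9 | result 9
g: aux := 4 | res := -8 | result 8
verdict: not equivalent; witness: a=-2, b=2


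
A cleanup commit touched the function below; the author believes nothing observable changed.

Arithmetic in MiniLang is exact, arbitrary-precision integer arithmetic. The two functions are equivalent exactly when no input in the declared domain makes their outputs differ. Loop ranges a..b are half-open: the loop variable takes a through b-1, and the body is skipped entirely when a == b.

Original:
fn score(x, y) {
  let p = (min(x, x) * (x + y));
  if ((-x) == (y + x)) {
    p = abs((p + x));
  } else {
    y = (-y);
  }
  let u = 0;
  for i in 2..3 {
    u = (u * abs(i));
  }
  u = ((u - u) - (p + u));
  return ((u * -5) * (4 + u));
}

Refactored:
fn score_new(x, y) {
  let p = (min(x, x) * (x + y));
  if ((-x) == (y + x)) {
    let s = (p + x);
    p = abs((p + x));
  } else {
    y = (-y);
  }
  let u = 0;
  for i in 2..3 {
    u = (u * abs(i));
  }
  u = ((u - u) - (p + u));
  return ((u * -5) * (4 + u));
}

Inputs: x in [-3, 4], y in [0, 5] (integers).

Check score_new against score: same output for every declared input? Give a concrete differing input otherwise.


Differences: statement counts differ, and local variable names differ, and arithmetic usage differs — yet all 48 inputs agree.
verdict: equivalent


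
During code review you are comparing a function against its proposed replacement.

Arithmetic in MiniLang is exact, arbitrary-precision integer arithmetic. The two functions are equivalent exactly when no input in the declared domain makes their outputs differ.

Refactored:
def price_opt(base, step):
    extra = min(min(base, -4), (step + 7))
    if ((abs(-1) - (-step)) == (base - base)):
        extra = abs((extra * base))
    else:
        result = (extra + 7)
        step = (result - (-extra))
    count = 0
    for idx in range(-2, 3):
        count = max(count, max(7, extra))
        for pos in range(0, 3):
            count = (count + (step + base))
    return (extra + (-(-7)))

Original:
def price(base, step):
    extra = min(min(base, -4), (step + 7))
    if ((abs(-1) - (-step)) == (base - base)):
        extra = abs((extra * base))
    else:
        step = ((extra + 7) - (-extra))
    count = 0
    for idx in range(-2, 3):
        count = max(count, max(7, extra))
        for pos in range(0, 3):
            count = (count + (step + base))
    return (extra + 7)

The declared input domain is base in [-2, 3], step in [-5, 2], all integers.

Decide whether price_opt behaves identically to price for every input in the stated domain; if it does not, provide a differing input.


The two are interchangeable: statement counts differ; and local variable names differ, and every declared input agrees.
As a probe, take base=-2, step=-1: price runs extra := -4 | ((abs(-1) - (-step)) == (base - base)): true | extra := 8 | count := 0 | iter idx=-2: | count := 8 | iter pos=0: | count := 5 | iter pos=1: | count := 2 | iter pos=2: | count := -1 | iter idx=-1: | count := 8 | iter pos=0: | count := 5 | iter pos=1: | count := 2 | iter pos=2: | count := -1 | iter idx=0: | count := 8 | iter pos=0: | count := 5 | iter pos=1: | count := 2 | iter pos=2: | count := -1 | iter idx=1: | count := 8 | iter pos=0: | count := 5 | iter pos=1: | count := 2 | iter pos=2: | count := -1 | iter idx=2: | count := 8 | iter pos=0: | count := 5 | iter pos=1: | count := 2 | iter pos=2: | count := -1 | result 15; price_opt runs extra := -4 | ((abs(-1) - (-step)) == (base - base)): true | extra := 8 | count := 0 | iter idx=-2: | count := 8 | iter pos=0: | count := 5 | iter pos=1: | count := 2 | iter pos=2: | count := -1 | iter idx=-1: | count := 8 | iter pos=0: | count := 5 | iter pos=1: | count := 2 | iter pos=2: | count := -1 | iter idx=0: | count := 8 | iter pos=0: | count := 5 | iter pos=1: | count := 2 | iter pos=2: | count := -1 | iter idx=1: | count := 8 | iter pos=0: | count := 5 | iter pos=1: | count := 2 | iter pos=2: | count := -1 | iter idx=2: | count := 8 | iter pos=0: | count := 5 | iter pos=1: | count := 2 | iter pos=2: | count := -1 | result 15; both end at 15.
Across all 48 domain points the two functions coincide.
verdict: equivalent


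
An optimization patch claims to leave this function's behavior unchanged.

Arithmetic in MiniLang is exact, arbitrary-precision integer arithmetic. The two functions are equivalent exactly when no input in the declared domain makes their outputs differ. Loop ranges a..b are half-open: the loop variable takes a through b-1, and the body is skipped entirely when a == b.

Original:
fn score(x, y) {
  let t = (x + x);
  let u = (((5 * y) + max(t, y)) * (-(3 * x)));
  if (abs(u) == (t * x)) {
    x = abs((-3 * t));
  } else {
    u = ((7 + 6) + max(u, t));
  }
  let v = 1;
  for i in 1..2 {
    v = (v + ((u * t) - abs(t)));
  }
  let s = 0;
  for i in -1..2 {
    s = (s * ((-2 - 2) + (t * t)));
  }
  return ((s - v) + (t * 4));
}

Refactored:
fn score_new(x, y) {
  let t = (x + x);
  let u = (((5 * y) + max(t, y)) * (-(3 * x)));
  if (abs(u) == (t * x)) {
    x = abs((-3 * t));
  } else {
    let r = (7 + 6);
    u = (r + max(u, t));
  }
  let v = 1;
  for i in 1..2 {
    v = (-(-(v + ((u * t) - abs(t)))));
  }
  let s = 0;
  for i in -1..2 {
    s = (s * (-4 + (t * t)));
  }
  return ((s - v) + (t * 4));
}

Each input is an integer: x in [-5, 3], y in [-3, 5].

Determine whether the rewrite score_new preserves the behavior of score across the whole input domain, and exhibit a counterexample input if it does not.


Equivalent — the differences include constant usage differs, plus statement counts differ, plus local variable names differ, plus arithmetic usage differs, yet no declared input distinguishes the two.
Tracing x=0, y=-3: score: t = 0; u = 0; (abs(u) == (t * x)) -> true; x = 0; v = 1; [i=1]; v = 1; s = 0; [i=-1]; s = 0; [i=0]; s = 0; [i=1]; s = 0; return -1 | score_new: t = 0; u = 0; (abs(u) == (t * x)) -> true; x = 0; v = 1; [i=1]; v = 1; s = 0; [i=-1]; s = 0; [i=0]; s = 0; [i=1]; s = 0; return -1 — matching result -1.
Every one of the 81 inputs gives matching results.
verdict: equivalent


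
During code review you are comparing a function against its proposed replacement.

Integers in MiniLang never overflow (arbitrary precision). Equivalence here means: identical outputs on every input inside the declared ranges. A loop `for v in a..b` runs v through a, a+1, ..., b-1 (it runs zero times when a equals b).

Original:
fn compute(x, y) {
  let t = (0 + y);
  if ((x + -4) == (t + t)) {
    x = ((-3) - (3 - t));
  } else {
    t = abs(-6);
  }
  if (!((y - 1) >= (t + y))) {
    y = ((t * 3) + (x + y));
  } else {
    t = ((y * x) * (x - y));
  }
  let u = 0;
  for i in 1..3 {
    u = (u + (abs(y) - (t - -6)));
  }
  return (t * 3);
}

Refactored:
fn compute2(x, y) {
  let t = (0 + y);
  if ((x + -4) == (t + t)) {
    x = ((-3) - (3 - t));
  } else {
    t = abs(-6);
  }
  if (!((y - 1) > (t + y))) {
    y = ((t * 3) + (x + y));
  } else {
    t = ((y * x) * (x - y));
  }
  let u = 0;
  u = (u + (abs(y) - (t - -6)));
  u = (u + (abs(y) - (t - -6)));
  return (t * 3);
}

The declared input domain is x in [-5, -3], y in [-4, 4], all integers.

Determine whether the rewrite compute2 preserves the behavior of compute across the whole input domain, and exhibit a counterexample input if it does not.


Although `((y - 1) >= (t + y))` became `((y - 1) > (t + y))`, no input in the stated domain can expose it; all 27 inputs agree.
verdict: equivalent


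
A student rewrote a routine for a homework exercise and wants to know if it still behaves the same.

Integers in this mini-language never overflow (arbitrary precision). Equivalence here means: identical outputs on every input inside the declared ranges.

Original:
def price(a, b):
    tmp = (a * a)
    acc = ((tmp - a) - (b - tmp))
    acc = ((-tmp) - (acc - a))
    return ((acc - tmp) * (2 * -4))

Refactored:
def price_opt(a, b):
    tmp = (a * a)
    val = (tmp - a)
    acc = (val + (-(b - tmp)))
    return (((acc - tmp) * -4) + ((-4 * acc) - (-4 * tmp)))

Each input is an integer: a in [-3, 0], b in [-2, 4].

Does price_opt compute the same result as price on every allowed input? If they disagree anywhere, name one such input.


Input a=-3, b=-2: 352 from price versus -112 from price_opt.
verdict: not equivalent; witness: a=-3, b=-2


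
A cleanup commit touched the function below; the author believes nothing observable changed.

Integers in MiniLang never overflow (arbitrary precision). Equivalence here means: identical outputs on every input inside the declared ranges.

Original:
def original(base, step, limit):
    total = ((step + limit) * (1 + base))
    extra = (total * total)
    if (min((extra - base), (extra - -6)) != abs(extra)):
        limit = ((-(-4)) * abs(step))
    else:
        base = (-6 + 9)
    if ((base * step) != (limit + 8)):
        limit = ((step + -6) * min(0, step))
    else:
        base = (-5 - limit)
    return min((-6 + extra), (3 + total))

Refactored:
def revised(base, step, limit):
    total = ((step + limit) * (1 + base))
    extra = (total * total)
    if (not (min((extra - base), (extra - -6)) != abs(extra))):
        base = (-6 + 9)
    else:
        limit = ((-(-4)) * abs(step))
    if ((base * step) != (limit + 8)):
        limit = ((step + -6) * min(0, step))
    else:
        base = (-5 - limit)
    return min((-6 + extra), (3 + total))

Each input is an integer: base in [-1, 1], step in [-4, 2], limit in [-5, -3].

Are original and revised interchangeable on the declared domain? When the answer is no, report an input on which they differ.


This is a faithful refactor — boolean connective usage differs, but the computed results match everywhere.
As a probe, take base=1, step=0, limit=-5: original runs total = -10; extra = 100; (min((extra - base), (extra - -6)) != abs(extra)) -> true; limit = 0; ((base * step) != (limit + 8)) -> true; limit = 0; return -7; revised runs total = -10; extra = 100; (not (min((extra - base), (extra - -6)) != abs(extra))) -> false; limit = 0; ((base * step) != (limit + 8)) -> true; limit = 0; return -7; both end at -7.
Checked all 63 inputs in the declared domain: the outputs agree on every one.
verdict: equivalent
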